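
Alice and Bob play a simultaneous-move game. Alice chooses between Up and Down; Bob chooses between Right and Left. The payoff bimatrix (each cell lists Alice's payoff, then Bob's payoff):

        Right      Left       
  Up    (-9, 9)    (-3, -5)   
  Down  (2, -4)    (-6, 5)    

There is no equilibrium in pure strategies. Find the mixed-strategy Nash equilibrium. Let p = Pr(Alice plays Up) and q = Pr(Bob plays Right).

Set Bob's expected payoff from Right equal to that from Left:
  Bob's payoff from Right: p·9 + (1−p)·(-4) = 13p - 4
  Bob's payoff from Left: p·(-5) + (1−p)·5 = -10p + 5
  13p - 4 = -10p + 5  ⇒  23p = 9  ⇒  p = 9/23.
Alice's indifference between Up and Down determines Bob's mixing probability q:
  Alice's payoff from Up: q·(-9) + (1−q)·(-3) = -6q - 3
  Alice's payoff from Down: q·2 + (1−q)·(-6) = 8q - 6
  -6q - 3 = 8q - 6  ⇒  -14q = -3  ⇒  q = 3/14.

p = 9/23, q = 3/14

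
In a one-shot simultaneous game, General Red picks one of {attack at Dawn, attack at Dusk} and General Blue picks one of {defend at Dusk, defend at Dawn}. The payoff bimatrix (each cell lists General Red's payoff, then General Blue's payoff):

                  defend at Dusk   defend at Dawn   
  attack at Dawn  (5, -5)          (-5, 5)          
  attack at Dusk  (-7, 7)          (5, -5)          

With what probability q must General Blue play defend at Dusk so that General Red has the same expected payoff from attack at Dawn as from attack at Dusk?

In a mixed equilibrium General Red is indifferent between attack at Dawn and attack at Dusk; this condition fixes q.
  General Red's expected payoff from attack at Dawn: q·5 + (1−q)·(-5) = 10q - 5
  General Red's expected payoff from attack at Dusk: q·(-7) + (1−q)·5 = -12q + 5
  10q - 5 = -12q + 5  ⇒  22q = 10  ⇒  q = 5/11.

q = 5/11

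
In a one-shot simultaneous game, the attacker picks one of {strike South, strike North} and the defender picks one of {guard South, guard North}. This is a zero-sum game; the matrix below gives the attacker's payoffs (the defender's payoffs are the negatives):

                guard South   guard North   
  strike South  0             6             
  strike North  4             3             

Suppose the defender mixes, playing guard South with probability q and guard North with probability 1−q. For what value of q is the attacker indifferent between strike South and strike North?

Set the attacker's expected payoff from strike South equal to that from strike North:
  the attacker's payoff to strike South: q·0 + (1−q)·6 = -6q + 6
  the attacker's payoff to strike North: q·4 + (1−q)·3 = q + 3
  -6q + 6 = q + 3  ⇒  -7q = -3  ⇒  q = 3/7.

q = 3/7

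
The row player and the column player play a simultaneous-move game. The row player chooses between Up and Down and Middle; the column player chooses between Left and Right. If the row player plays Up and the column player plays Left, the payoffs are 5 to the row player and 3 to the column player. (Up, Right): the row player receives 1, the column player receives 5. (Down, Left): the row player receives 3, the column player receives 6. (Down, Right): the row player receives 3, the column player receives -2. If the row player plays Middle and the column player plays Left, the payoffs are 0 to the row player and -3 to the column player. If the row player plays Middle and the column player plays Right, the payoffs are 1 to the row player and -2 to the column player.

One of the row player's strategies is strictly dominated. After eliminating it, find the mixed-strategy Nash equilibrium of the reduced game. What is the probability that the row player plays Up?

The row player's strategy Middle is strictly dominated by Down: 3 > 0 and 3 > 1. Eliminate Middle.
For the column player to be willing to mix, the column player must be indifferent between Left and Right, which pins down the row player's mix.
  the column player's payoff from Left: p·3 + (1−p)·6 = -3p + 6
  the column player's payoff from Right: p·5 + (1−p)·(-2) = 7p - 2
  -3p + 6 = 7p - 2  ⇒  -10p = -8  ⇒  p = 4/5.

p = 4/5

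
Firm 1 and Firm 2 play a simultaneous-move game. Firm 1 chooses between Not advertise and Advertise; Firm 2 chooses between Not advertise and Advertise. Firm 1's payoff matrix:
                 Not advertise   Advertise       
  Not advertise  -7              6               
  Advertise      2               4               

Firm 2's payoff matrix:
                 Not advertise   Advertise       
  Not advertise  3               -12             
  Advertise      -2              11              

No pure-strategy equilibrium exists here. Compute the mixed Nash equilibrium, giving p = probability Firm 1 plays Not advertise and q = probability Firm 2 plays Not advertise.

p = 13/28, q = 2/11

Firm 2's indifference between Not advertise and Advertise determines Firm 1's mixing probability p:
  Firm 2's expected payoff from Not advertise: p·3 + (1−p)·(-2) = 5p - 2
  Firm 2's expected payoff from Advertise: p·(-12) + (1−p)·11 = -23p + 11
  5p - 2 = -23p + 11  ⇒  28p = 13  ⇒  p = 13/28.
Set Firm 1's expected payoff from Not advertise equal to that from Advertise:
  Firm 1's expected payoff from Not advertise: q·(-7) + (1−q)·6 = -13q + 6
  Firm 1's expected payoff from Advertise: q·2 + (1−q)·4 = -2q + 4
  -13q + 6 = -2q + 4  ⇒  -11q = -2  ⇒  q = 2/11.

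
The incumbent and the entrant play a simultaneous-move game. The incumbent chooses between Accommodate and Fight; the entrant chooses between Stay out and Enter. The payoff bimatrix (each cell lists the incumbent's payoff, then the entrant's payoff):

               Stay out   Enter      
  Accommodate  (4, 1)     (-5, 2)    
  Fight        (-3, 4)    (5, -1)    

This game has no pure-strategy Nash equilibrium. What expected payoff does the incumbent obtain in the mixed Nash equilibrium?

Set the incumbent's expected payoff from Accommodate equal to that from Fight:
  the incumbent's payoff to Accommodate: q·4 + (1−q)·(-5) = 9q - 5
  the incumbent's payoff to Fight: q·(-3) + (1−q)·5 = -8q + 5
  9q - 5 = -8q + 5  ⇒  17q = 10  ⇒  q = 10/17.
At equilibrium the incumbent is indifferent across rows, so the incumbent's payoff equals the payoff from Accommodate: (10/17)·4 + (7/17)·(-5) = 5/17.

5/17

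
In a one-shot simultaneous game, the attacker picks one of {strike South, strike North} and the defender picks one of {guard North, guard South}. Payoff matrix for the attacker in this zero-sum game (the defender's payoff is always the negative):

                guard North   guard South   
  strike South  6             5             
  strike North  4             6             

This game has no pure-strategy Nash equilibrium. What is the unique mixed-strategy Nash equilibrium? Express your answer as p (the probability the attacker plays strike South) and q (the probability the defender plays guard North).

p = 2/3, q = 1/3

Set the defender's expected payoff from guard North equal to that from guard South:
  the defender's payoff from guard North: p·(-6) + (1−p)·(-4) = -2p - 4
  the defender's payoff from guard South: p·(-5) + (1−p)·(-6) = p - 6
  -2p - 4 = p - 6  ⇒  -3p = -2  ⇒  p = 2/3.
For the attacker to be willing to mix, the attacker must be indifferent between strike South and strike North, which pins down the defender's mix.
  the attacker's expected payoff from strike South: q·6 + (1−q)·5 = q + 5
  the attacker's expected payoff from strike North: q·4 + (1−q)·6 = -2q + 6
  q + 5 = -2q + 6  ⇒  3q = 1  ⇒  q = 1/3.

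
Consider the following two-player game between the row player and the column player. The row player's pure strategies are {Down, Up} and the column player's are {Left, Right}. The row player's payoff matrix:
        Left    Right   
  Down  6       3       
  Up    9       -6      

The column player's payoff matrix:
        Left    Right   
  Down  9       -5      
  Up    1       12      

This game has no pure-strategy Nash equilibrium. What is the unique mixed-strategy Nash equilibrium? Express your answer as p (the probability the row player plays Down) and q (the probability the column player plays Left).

p = 11/25, q = 3/4

Set the column player's expected payoff from Left equal to that from Right:
  the column player's expected payoff from Left: p·9 + (1−p)·1 = 8p + 1
  the column player's expected payoff from Right: p·(-5) + (1−p)·12 = -17p + 12
  8p + 1 = -17p + 12  ⇒  25p = 11  ⇒  p = 11/25.
In a mixed equilibrium the row player is indifferent between Down and Up; this condition fixes q.
  the row player's payoff to Down: q·6 + (1−q)·3 = 3q + 3
  the row player's payoff to Up: q·9 + (1−q)·(-6) = 15q - 6
  3q + 3 = 15q - 6  ⇒  -12q = -9  ⇒  q = 3/4.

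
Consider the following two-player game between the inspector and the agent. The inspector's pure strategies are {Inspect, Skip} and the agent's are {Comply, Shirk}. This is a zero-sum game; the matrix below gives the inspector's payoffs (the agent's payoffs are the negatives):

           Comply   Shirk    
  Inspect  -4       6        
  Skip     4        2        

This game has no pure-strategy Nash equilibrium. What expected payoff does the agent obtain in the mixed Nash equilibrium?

-8/3

The inspector's mix must leave the agent indifferent between Comply and Shirk.
  the agent's payoff to Comply: p·4 + (1−p)·(-4) = 8p - 4
  the agent's payoff to Shirk: p·(-6) + (1−p)·(-2) = -4p - 2
  8p - 4 = -4p - 2  ⇒  12p = 2  ⇒  p = 1/6.
At equilibrium the agent is indifferent across columns, so the agent's payoff equals the payoff from Comply: (1/6)·4 + (5/6)·(-4) = -8/3.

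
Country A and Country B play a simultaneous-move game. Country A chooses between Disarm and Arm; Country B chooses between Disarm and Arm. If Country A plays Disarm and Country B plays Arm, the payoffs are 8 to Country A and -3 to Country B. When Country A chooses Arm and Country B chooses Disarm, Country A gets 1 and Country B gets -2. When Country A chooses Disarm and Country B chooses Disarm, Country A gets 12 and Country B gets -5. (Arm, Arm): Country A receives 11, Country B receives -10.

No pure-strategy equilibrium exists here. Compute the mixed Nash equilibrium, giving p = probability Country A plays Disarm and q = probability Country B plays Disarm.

p = 4/5, q = 3/14

Set Country B's expected payoff from Disarm equal to that from Arm:
  Country B's payoff to Disarm: p·(-5) + (1−p)·(-2) = -3p - 2
  Country B's payoff to Arm: p·(-3) + (1−p)·(-10) = 7p - 10
  -3p - 2 = 7p - 10  ⇒  -10p = -8  ⇒  p = 4/5.
Country B's mix must leave Country A indifferent between Disarm and Arm.
  Country A's payoff from Disarm: q·12 + (1−q)·8 = 4q + 8
  Country A's payoff from Arm: q·1 + (1−q)·11 = -10q + 11
  4q + 8 = -10q + 11  ⇒  14q = 3  ⇒  q = 3/14.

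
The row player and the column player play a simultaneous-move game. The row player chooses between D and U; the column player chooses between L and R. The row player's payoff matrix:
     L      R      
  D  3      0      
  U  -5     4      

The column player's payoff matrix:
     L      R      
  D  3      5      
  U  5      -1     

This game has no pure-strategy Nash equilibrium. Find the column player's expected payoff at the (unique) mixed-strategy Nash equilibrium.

Set the column player's expected payoff from L equal to that from R:
  the column player's payoff from L: p·3 + (1−p)·5 = -2p + 5
  the column player's payoff from R: p·5 + (1−p)·(-1) = 6p - 1
  -2p + 5 = 6p - 1  ⇒  -8p = -6  ⇒  p = 3/4.
At equilibrium the column player is indifferent across columns, so the column player's payoff equals the payoff from L: (3/4)·3 + (1/4)·5 = 7/2.

7/2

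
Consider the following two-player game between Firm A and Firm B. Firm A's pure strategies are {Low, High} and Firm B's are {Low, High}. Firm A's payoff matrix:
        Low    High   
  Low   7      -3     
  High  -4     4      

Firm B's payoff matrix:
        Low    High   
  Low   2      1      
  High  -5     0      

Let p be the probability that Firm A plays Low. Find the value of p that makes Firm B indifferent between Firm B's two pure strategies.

p = 5/6

Firm B's indifference between Low and High determines Firm A's mixing probability p:
  Firm B's payoff from Low: p·2 + (1−p)·(-5) = 7p - 5
  Firm B's payoff from High: p·1 + (1−p)·0 = p
  7p - 5 = p  ⇒  6p = 5  ⇒  p = 5/6.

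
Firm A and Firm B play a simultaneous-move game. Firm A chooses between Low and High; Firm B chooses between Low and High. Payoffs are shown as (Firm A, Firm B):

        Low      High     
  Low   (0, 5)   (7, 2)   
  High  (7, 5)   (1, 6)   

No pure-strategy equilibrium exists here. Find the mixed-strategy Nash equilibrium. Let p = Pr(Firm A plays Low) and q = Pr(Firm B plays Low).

p = 1/4, q = 6/13

Set Firm B's expected payoff from Low equal to that from High:
  Firm B's expected payoff from Low: p·5 + (1−p)·5 = 5
  Firm B's expected payoff from High: p·2 + (1−p)·6 = -4p + 6
  5 = -4p + 6  ⇒  4p = 1  ⇒  p = 1/4.
For Firm A to be willing to mix, Firm A must be indifferent between Low and High, which pins down Firm B's mix.
  Firm A's expected payoff from Low: q·0 + (1−q)·7 = -7q + 7
  Firm A's expected payoff from High: q·7 + (1−q)·1 = 6q + 1
  -7q + 7 = 6q + 1  ⇒  -13q = -6  ⇒  q = 6/13.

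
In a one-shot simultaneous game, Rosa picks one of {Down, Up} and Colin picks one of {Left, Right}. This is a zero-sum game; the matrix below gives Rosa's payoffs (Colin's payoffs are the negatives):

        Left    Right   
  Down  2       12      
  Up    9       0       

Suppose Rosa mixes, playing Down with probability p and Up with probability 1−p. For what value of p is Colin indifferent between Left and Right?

p = 9/19

For Colin to be willing to mix, Colin must be indifferent between Left and Right, which pins down Rosa's mix.
  Colin's payoff from Left: p·(-2) + (1−p)·(-9) = 7p - 9
  Colin's payoff from Right: p·(-12) + (1−p)·0 = -12p
  7p - 9 = -12p  ⇒  19p = 9  ⇒  p = 9/19.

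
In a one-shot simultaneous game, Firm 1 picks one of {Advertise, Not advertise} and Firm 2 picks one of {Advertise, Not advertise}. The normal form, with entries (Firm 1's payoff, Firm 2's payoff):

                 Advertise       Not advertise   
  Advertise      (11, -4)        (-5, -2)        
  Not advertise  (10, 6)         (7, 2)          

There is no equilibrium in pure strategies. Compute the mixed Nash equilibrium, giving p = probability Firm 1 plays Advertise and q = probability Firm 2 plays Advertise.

p = 2/3, q = 12/13

Firm 1's mix must leave Firm 2 indifferent between Advertise and Not advertise.
  Firm 2's expected payoff from Advertise: p·(-4) + (1−p)·6 = -10p + 6
  Firm 2's expected payoff from Not advertise: p·(-2) + (1−p)·2 = -4p + 2
  -10p + 6 = -4p + 2  ⇒  -6p = -4  ⇒  p = 2/3.
Firm 1's indifference between Advertise and Not advertise determines Firm 2's mixing probability q:
  Firm 1's expected payoff from Advertise: q·11 + (1−q)·(-5) = 16q - 5
  Firm 1's expected payoff from Not advertise: q·10 + (1−q)·7 = 3q + 7
  16q - 5 = 3q + 7  ⇒  13q = 12  ⇒  q = 12/13.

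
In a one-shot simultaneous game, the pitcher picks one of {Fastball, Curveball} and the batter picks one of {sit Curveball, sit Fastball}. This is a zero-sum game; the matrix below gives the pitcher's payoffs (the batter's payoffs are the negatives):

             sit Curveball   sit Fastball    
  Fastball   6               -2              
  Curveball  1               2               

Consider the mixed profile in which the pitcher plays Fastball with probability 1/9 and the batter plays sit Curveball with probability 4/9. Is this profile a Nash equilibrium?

Check the batter's indifference given the pitcher's mix p = 1/9:
  payoff from sit Curveball = -14/9; payoff from sit Fastball = -14/9 — equal.
Check the pitcher's indifference given the batter's mix q = 4/9:
  payoff from Fastball = 14/9; payoff from Curveball = 14/9 — equal.
Both players are indifferent, so neither can profitably deviate.

Yes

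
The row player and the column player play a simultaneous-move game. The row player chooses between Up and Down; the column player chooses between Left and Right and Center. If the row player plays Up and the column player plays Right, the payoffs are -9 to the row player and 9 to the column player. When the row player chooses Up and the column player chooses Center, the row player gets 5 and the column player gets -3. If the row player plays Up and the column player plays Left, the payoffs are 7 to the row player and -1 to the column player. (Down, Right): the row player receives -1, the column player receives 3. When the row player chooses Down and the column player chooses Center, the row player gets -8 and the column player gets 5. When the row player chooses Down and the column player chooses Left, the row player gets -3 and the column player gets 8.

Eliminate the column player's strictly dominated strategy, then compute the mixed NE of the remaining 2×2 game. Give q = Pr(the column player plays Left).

The column player's strategy Center is strictly dominated by Left: -1 > -3 and 8 > 5. Eliminate Center.
The row player's indifference between Up and Down determines the column player's mixing probability q:
  the row player's payoff from Up: q·7 + (1−q)·(-9) = 16q - 9
  the row player's payoff from Down: q·(-3) + (1−q)·(-1) = -2q - 1
  16q - 9 = -2q - 1  ⇒  18q = 8  ⇒  q = 4/9.

q = 4/9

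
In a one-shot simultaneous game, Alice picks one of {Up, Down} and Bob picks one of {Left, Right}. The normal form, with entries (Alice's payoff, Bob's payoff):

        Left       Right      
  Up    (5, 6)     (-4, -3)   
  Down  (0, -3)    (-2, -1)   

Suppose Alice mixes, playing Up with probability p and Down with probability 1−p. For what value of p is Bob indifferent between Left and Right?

p = 2/11

Alice's mix must leave Bob indifferent between Left and Right.
  Bob's expected payoff from Left: p·6 + (1−p)·(-3) = 9p - 3
  Bob's expected payoff from Right: p·(-3) + (1−p)·(-1) = -2p - 1
  9p - 3 = -2p - 1  ⇒  11p = 2  ⇒  p = 2/11.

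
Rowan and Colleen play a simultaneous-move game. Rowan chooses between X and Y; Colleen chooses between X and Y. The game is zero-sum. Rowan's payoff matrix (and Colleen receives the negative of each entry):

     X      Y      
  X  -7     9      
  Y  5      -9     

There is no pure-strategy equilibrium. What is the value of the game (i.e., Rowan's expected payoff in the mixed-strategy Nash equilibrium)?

Rowan's indifference between X and Y determines Colleen's mixing probability q:
  Rowan's payoff from X: q·(-7) + (1−q)·9 = -16q + 9
  Rowan's payoff from Y: q·5 + (1−q)·(-9) = 14q - 9
  -16q + 9 = 14q - 9  ⇒  -30q = -18  ⇒  q = 3/5.
The value is Rowan's expected payoff against this mix (using X): (3/5)·(-7) + (2/5)·9 = -3/5.

v = -3/5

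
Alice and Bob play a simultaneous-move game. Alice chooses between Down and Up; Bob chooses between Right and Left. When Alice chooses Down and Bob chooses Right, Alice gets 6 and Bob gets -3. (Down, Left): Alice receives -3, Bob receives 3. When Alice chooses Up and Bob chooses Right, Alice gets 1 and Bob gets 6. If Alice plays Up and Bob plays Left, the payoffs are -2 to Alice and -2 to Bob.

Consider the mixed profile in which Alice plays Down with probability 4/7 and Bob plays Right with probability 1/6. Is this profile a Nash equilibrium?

Check Bob's indifference given Alice's mix p = 4/7:
  payoff from Right = 6/7; payoff from Left = 6/7 — equal.
Check Alice's indifference given Bob's mix q = 1/6:
  payoff from Down = -3/2; payoff from Up = -3/2 — equal.
Both players are indifferent, so neither can profitably deviate.

Yes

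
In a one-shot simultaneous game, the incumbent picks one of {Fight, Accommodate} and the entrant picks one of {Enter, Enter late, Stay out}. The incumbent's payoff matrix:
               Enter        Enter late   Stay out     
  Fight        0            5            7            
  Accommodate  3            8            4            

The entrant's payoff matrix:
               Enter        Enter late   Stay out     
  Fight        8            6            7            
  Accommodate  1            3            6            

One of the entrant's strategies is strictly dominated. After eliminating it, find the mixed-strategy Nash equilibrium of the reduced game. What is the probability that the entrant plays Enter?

q = 1/2

The entrant's strategy Enter late is strictly dominated by Stay out: 7 > 6 and 6 > 3. Eliminate Enter late.
The incumbent's indifference between Fight and Accommodate determines the entrant's mixing probability q:
  the incumbent's payoff from Fight: q·0 + (1−q)·7 = -7q + 7
  the incumbent's payoff from Accommodate: q·3 + (1−q)·4 = -q + 4
  -7q + 7 = -q + 4  ⇒  -6q = -3  ⇒  q = 1/2.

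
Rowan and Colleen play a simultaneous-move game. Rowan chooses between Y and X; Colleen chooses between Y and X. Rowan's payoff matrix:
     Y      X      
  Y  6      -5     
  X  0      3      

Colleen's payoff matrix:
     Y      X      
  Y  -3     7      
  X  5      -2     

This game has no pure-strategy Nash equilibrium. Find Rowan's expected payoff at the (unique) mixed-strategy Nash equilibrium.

9/7

Set Rowan's expected payoff from Y equal to that from X:
  Rowan's payoff from Y: q·6 + (1−q)·(-5) = 11q - 5
  Rowan's payoff from X: q·0 + (1−q)·3 = -3q + 3
  11q - 5 = -3q + 3  ⇒  14q = 8  ⇒  q = 4/7.
At equilibrium Rowan is indifferent across rows, so Rowan's payoff equals the payoff from Y: (4/7)·6 + (3/7)·(-5) = 9/7.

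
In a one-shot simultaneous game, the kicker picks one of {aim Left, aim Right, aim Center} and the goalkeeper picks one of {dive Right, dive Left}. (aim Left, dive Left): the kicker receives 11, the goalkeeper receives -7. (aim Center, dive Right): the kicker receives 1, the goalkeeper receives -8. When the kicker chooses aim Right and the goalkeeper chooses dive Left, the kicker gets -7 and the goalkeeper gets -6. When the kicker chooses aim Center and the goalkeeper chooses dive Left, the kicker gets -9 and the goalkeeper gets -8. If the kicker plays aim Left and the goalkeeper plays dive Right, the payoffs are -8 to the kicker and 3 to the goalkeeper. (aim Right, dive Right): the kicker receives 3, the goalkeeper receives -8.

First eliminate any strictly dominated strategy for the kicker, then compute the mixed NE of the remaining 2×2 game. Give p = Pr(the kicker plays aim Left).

The kicker's strategy aim Center is strictly dominated by aim Right: 3 > 1 and -7 > -9. Eliminate aim Center.
For the goalkeeper to be willing to mix, the goalkeeper must be indifferent between dive Right and dive Left, which pins down the kicker's mix.
  the goalkeeper's payoff to dive Right: p·3 + (1−p)·(-8) = 11p - 8
  the goalkeeper's payoff to dive Left: p·(-7) + (1−p)·(-6) = -p - 6
  11p - 8 = -p - 6  ⇒  12p = 2  ⇒  p = 1/6.

p = 1/6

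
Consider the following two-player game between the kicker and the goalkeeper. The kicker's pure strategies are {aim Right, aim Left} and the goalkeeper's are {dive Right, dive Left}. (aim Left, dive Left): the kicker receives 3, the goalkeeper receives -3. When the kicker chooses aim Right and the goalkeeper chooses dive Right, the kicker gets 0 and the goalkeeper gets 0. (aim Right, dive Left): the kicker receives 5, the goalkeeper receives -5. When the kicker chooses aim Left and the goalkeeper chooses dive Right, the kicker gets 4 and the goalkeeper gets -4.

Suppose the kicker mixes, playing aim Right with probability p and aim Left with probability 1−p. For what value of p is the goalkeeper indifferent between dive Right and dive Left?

p = 1/6

Set the goalkeeper's expected payoff from dive Right equal to that from dive Left:
  the goalkeeper's payoff from dive Right: p·0 + (1−p)·(-4) = 4p - 4
  the goalkeeper's payoff from dive Left: p·(-5) + (1−p)·(-3) = -2p - 3
  4p - 4 = -2p - 3  ⇒  6p = 1  ⇒  p = 1/6.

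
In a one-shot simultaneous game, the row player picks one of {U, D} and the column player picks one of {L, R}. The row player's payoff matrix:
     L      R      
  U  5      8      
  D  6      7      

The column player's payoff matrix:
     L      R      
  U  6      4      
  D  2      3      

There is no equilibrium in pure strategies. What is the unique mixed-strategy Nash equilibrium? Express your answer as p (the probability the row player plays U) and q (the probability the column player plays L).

For the column player to be willing to mix, the column player must be indifferent between L and R, which pins down the row player's mix.
  the column player's payoff to L: p·6 + (1−p)·2 = 4p + 2
  the column player's payoff to R: p·4 + (1−p)·3 = p + 3
  4p + 2 = p + 3  ⇒  3p = 1  ⇒  p = 1/3.
The row player's indifference between U and D determines the column player's mixing probability q:
  the row player's payoff from U: q·5 + (1−q)·8 = -3q + 8
  the row player's payoff from D: q·6 + (1−q)·7 = -q + 7
  -3q + 8 = -q + 7  ⇒  -2q = -1  ⇒  q = 1/2.

p = 1/3, q = 1/2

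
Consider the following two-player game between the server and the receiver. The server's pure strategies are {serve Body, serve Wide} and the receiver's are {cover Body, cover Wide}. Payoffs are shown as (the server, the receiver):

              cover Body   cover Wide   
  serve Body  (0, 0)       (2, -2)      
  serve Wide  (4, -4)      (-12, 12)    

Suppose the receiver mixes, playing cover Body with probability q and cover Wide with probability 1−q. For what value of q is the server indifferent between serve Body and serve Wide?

The receiver's mix must leave the server indifferent between serve Body and serve Wide.
  the server's expected payoff from serve Body: q·0 + (1−q)·2 = -2q + 2
  the server's expected payoff from serve Wide: q·4 + (1−q)·(-12) = 16q - 12
  -2q + 2 = 16q - 12  ⇒  -18q = -14  ⇒  q = 7/9.

q = 7/9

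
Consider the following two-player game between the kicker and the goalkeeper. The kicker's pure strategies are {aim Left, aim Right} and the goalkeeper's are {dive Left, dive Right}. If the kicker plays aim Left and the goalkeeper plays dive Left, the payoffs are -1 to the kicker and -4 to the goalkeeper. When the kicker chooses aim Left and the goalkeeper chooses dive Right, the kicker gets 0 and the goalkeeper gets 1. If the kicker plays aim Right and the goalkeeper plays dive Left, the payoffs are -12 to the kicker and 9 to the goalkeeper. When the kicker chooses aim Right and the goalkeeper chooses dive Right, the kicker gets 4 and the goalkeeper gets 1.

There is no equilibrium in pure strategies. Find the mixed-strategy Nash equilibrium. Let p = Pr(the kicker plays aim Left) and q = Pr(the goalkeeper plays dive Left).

p = 8/13, q = 4/15

Set the goalkeeper's expected payoff from dive Left equal to that from dive Right:
  the goalkeeper's payoff from dive Left: p·(-4) + (1−p)·9 = -13p + 9
  the goalkeeper's payoff from dive Right: p·1 + (1−p)·1 = 1
  -13p + 9 = 1  ⇒  -13p = -8  ⇒  p = 8/13.
In a mixed equilibrium the kicker is indifferent between aim Left and aim Right; this condition fixes q.
  the kicker's payoff to aim Left: q·(-1) + (1−q)·0 = -q
  the kicker's payoff to aim Right: q·(-12) + (1−q)·4 = -16q + 4
  -q = -16q + 4  ⇒  15q = 4  ⇒  q = 4/15.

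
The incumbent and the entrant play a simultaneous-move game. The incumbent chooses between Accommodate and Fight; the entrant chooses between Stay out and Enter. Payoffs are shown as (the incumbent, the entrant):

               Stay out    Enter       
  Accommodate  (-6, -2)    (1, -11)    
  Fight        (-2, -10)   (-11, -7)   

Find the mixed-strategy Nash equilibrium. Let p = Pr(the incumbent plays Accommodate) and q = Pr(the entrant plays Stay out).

In a mixed equilibrium the entrant is indifferent between Stay out and Enter; this condition fixes p.
  the entrant's payoff to Stay out: p·(-2) + (1−p)·(-10) = 8p - 10
  the entrant's payoff to Enter: p·(-11) + (1−p)·(-7) = -4p - 7
  8p - 10 = -4p - 7  ⇒  12p = 3  ⇒  p = 1/4.
The incumbent's indifference between Accommodate and Fight determines the entrant's mixing probability q:
  the incumbent's expected payoff from Accommodate: q·(-6) + (1−q)·1 = -7q + 1
  the incumbent's expected payoff from Fight: q·(-2) + (1−q)·(-11) = 9q - 11
  -7q + 1 = 9q - 11  ⇒  -16q = -12  ⇒  q = 3/4.

p = 1/4, q = 3/4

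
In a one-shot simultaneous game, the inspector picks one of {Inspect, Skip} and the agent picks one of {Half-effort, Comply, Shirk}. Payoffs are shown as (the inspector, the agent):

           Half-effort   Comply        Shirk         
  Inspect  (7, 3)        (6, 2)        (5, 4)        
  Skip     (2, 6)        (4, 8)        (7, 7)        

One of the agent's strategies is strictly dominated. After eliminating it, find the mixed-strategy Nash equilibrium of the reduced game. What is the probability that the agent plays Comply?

q = 1/2

The agent's strategy Half-effort is strictly dominated by Shirk: 4 > 3 and 7 > 6. Eliminate Half-effort.
The inspector's indifference between Inspect and Skip determines the agent's mixing probability q:
  the inspector's payoff from Inspect: q·6 + (1−q)·5 = q + 5
  the inspector's payoff from Skip: q·4 + (1−q)·7 = -3q + 7
  q + 5 = -3q + 7  ⇒  4q = 2  ⇒  q = 1/2.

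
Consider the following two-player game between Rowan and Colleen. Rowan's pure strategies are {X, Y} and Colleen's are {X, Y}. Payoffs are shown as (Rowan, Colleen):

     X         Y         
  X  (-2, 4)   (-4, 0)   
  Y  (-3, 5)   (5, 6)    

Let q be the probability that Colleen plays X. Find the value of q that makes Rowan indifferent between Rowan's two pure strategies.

Rowan's indifference between X and Y determines Colleen's mixing probability q:
  Rowan's payoff from X: q·(-2) + (1−q)·(-4) = 2q - 4
  Rowan's payoff from Y: q·(-3) + (1−q)·5 = -8q + 5
  2q - 4 = -8q + 5  ⇒  10q = 9  ⇒  q = 9/10.

q = 9/10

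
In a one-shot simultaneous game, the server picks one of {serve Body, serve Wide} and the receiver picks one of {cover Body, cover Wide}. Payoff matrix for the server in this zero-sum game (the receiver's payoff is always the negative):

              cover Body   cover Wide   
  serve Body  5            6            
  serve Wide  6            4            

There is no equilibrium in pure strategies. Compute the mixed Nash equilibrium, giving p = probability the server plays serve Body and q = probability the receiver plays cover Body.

p = 2/3, q = 2/3

Set the receiver's expected payoff from cover Body equal to that from cover Wide:
  the receiver's payoff to cover Body: p·(-5) + (1−p)·(-6) = p - 6
  the receiver's payoff to cover Wide: p·(-6) + (1−p)·(-4) = -2p - 4
  p - 6 = -2p - 4  ⇒  3p = 2  ⇒  p = 2/3.
In a mixed equilibrium the server is indifferent between serve Body and serve Wide; this condition fixes q.
  the server's payoff from serve Body: q·5 + (1−q)·6 = -q + 6
  the server's payoff from serve Wide: q·6 + (1−q)·4 = 2q + 4
  -q + 6 = 2q + 4  ⇒  -3q = -2  ⇒  q = 2/3.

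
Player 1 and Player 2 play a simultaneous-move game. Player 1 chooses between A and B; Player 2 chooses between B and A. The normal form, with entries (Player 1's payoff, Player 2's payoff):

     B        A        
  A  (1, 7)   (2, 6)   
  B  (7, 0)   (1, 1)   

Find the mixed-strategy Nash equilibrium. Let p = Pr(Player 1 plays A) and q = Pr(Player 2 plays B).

Player 2's indifference between B and A determines Player 1's mixing probability p:
  Player 2's expected payoff from B: p·7 + (1−p)·0 = 7p
  Player 2's expected payoff from A: p·6 + (1−p)·1 = 5p + 1
  7p = 5p + 1  ⇒  2p = 1  ⇒  p = 1/2.
Set Player 1's expected payoff from A equal to that from B:
  Player 1's expected payoff from A: q·1 + (1−q)·2 = -q + 2
  Player 1's expected payoff from B: q·7 + (1−q)·1 = 6q + 1
  -q + 2 = 6q + 1  ⇒  -7q = -1  ⇒  q = 1/7.

p = 1/2, q = 1/7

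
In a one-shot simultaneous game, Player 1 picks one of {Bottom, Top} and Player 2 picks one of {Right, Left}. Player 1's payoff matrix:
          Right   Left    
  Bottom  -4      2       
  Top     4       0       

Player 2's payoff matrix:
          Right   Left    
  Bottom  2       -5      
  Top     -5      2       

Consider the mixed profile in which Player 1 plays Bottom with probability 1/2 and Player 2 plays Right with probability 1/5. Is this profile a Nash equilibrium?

Check Player 2's indifference given Player 1's mix p = 1/2:
  payoff from Right = -3/2; payoff from Left = -3/2 — equal.
Check Player 1's indifference given Player 2's mix q = 1/5:
  payoff from Bottom = 4/5; payoff from Top = 4/5 — equal.
Both players are indifferent, so neither can profitably deviate.

Yes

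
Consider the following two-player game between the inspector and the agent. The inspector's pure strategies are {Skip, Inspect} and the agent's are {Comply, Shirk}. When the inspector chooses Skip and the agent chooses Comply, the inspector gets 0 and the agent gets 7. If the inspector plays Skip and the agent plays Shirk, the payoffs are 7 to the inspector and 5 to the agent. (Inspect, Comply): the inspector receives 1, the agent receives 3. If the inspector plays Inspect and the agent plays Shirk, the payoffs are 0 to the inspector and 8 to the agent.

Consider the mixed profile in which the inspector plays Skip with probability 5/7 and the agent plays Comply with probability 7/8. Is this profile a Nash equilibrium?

Yes

Check the agent's indifference given the inspector's mix p = 5/7:
  payoff from Comply = 41/7; payoff from Shirk = 41/7 — equal.
Check the inspector's indifference given the agent's mix q = 7/8:
  payoff from Skip = 7/8; payoff from Inspect = 7/8 — equal.
Both players are indifferent, so neither can profitably deviate.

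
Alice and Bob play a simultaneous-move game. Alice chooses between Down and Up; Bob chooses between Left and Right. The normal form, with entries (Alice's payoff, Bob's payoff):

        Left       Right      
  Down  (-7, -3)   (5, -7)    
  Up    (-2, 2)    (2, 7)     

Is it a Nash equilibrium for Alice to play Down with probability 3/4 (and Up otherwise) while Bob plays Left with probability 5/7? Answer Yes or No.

Given Alice's mix p = 3/4, Bob's payoff from Left is -7/4 but from Right is -7/2. Bob strictly prefers Left, so Bob would not mix.
So the proposed profile is not a Nash equilibrium.

No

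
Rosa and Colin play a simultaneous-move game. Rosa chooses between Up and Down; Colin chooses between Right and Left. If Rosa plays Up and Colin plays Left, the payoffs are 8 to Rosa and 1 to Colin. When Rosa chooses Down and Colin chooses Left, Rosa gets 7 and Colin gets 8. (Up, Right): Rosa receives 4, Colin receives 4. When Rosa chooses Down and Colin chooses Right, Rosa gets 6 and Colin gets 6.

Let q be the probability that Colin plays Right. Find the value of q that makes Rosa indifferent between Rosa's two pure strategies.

q = 1/3

In a mixed equilibrium Rosa is indifferent between Up and Down; this condition fixes q.
  Rosa's payoff to Up: q·4 + (1−q)·8 = -4q + 8
  Rosa's payoff to Down: q·6 + (1−q)·7 = -q + 7
  -4q + 8 = -q + 7  ⇒  -3q = -1  ⇒  q = 1/3.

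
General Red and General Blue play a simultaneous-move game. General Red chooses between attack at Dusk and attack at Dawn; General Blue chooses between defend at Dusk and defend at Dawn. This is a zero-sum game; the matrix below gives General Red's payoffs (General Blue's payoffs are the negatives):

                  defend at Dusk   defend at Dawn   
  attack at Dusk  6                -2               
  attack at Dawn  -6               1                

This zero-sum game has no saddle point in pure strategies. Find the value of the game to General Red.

For General Red to be willing to mix, General Red must be indifferent between attack at Dusk and attack at Dawn, which pins down General Blue's mix.
  General Red's expected payoff from attack at Dusk: q·6 + (1−q)·(-2) = 8q - 2
  General Red's expected payoff from attack at Dawn: q·(-6) + (1−q)·1 = -7q + 1
  8q - 2 = -7q + 1  ⇒  15q = 3  ⇒  q = 1/5.
The value is General Red's expected payoff against this mix (using attack at Dusk): (1/5)·6 + (4/5)·(-2) = -2/5.

v = -2/5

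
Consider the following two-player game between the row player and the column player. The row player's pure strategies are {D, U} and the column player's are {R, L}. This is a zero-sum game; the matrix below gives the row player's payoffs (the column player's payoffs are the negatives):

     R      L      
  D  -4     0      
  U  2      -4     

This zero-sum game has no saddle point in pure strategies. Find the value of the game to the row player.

Set the row player's expected payoff from D equal to that from U:
  the row player's payoff from D: q·(-4) + (1−q)·0 = -4q
  the row player's payoff from U: q·2 + (1−q)·(-4) = 6q - 4
  -4q = 6q - 4  ⇒  -10q = -4  ⇒  q = 2/5.
The value is the row player's expected payoff against this mix (using D): (2/5)·(-4) + (3/5)·0 = -8/5.

v = -8/5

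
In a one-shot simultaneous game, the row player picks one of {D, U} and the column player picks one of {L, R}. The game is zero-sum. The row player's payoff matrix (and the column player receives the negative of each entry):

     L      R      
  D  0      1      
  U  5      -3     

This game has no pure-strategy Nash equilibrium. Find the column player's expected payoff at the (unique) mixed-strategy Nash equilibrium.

For the column player to be willing to mix, the column player must be indifferent between L and R, which pins down the row player's mix.
  the column player's payoff to L: p·0 + (1−p)·(-5) = 5p - 5
  the column player's payoff to R: p·(-1) + (1−p)·3 = -4p + 3
  5p - 5 = -4p + 3  ⇒  9p = 8  ⇒  p = 8/9.
At equilibrium the column player is indifferent across columns, so the column player's payoff equals the payoff from L: (8/9)·0 + (1/9)·(-5) = -5/9.

-5/9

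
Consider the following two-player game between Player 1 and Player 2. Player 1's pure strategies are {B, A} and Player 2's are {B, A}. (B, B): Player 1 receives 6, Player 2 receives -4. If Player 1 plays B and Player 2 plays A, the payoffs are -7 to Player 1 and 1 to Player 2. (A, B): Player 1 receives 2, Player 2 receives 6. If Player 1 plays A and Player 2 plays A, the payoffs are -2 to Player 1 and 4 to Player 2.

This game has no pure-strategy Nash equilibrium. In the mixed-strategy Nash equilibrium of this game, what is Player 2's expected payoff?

22/7

In a mixed equilibrium Player 2 is indifferent between B and A; this condition fixes p.
  Player 2's payoff from B: p·(-4) + (1−p)·6 = -10p + 6
  Player 2's payoff from A: p·1 + (1−p)·4 = -3p + 4
  -10p + 6 = -3p + 4  ⇒  -7p = -2  ⇒  p = 2/7.
At equilibrium Player 2 is indifferent across columns, so Player 2's payoff equals the payoff from B: (2/7)·(-4) + (5/7)·6 = 22/7.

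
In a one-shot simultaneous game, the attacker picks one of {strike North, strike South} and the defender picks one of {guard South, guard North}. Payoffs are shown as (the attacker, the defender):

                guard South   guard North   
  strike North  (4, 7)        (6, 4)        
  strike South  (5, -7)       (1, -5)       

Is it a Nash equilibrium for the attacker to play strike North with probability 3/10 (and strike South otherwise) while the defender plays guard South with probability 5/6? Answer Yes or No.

Given the attacker's mix p = 3/10, the defender's payoff from guard South is -14/5 but from guard North is -23/10. The defender strictly prefers guard North, so the defender would not mix.
So the proposed profile is not a Nash equilibrium.

No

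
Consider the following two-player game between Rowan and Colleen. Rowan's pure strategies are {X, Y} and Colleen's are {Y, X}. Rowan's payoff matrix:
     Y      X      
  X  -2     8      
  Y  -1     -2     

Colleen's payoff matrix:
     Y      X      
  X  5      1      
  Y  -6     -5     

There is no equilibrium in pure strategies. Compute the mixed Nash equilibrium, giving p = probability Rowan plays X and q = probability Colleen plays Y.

Rowan's mix must leave Colleen indifferent between Y and X.
  Colleen's payoff to Y: p·5 + (1−p)·(-6) = 11p - 6
  Colleen's payoff to X: p·1 + (1−p)·(-5) = 6p - 5
  11p - 6 = 6p - 5  ⇒  5p = 1  ⇒  p = 1/5.
Set Rowan's expected payoff from X equal to that from Y:
  Rowan's payoff from X: q·(-2) + (1−q)·8 = -10q + 8
  Rowan's payoff from Y: q·(-1) + (1−q)·(-2) = q - 2
  -10q + 8 = q - 2  ⇒  -11q = -10  ⇒  q = 10/11.

p = 1/5, q = 10/11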